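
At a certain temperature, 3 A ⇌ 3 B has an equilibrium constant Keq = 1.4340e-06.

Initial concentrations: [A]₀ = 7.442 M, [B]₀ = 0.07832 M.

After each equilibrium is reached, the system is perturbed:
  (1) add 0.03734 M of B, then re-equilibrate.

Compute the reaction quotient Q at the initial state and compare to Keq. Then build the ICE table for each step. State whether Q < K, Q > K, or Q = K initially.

Q₀ = 1.1656e-06; Q < K (proceeds forward)

Q₀ = 1.1656e-06 vs Keq = 1.4340e-06 ⇒ Q<K, forward
Step 1:
                  A         B
  Initial     7.442   0.07832
  Change  -0.005539  0.005539
  Equil       7.436   0.08386
  solve Keq expr → x = 0.001846; check Q = 1.4340e-06
Then add 0.03734 M of B.
Step 2:
                  A         B
  Initial     7.436    0.1212
  Change    0.03692  -0.03692
  Equil       7.473   0.08428
  solve Keq expr → x = -0.01231; check Q = 1.4340e-06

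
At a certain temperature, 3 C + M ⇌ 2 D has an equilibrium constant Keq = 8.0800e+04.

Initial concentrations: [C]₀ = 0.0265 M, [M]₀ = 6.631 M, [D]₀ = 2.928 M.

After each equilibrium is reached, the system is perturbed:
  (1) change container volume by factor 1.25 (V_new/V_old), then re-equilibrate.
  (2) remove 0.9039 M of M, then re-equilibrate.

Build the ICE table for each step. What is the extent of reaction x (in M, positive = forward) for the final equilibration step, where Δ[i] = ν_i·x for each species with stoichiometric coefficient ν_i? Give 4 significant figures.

Q₀ = 6.9475e+04 vs Keq = 8.0800e+04 ⇒ Q<K, forward
Step 1:
                   C          M          D
  init        0.0265      6.631      2.928
  Δ        -0.001295 -4.3182e-04 8.6364e-04
  eq          0.0252      6.631      2.929
  solve Keq expr → x = 4.3182e-04; check Q = 8.0800e+04
Then change container volume by factor 1.25 (V_new/V_old).
Step 2:
                   C          M          D
  init       0.02016      5.304      2.343
  Δ         0.003218   0.001073  -0.002146
  eq         0.02338      5.306      2.341
  solve Keq expr → x = -0.001073; check Q = 8.0800e+04
Then remove 0.9039 M of M.
Step 3:
                   C          M          D
  init       0.02338      4.402      2.341
  Δ         0.001494 4.9800e-04 -9.9600e-04
  eq         0.02488      4.402       2.34
  solve Keq expr → x = -4.9800e-04; check Q = 8.0800e+04

x = -4.9800e-04 M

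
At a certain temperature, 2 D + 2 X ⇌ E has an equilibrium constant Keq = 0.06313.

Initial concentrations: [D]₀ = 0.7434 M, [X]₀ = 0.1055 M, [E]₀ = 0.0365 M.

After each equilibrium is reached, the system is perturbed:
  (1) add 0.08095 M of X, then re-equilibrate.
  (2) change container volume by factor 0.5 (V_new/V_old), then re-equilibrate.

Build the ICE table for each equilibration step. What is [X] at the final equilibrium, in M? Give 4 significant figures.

Q₀ = 5.934 vs Keq = 0.06313 ⇒ Q>K, reverse
Step 1:
                    D           X           E
  init         0.7434      0.1055      0.0365
  Δ           0.07041     0.07041    -0.03521
  eq           0.8138      0.1759    0.001294
  solve Keq expr → x = -0.03521; check Q = 0.06313
Then add 0.08095 M of X.
Step 2:
                    D           X           E
  init         0.8138      0.2569    0.001294
  Δ         -0.002774   -0.002774    0.001387
  eq            0.811      0.2541    0.002681
  solve Keq expr → x = 0.001387; check Q = 0.06313
Then change container volume by factor 0.5 (V_new/V_old).
Step 3:
                    D           X           E
  init          1.622      0.5082    0.005362
  Δ           -0.0535     -0.0535     0.02675
  eq            1.569      0.4547     0.03211
  solve Keq expr → x = 0.02675; check Q = 0.06313

[X]_eq = 0.4547 M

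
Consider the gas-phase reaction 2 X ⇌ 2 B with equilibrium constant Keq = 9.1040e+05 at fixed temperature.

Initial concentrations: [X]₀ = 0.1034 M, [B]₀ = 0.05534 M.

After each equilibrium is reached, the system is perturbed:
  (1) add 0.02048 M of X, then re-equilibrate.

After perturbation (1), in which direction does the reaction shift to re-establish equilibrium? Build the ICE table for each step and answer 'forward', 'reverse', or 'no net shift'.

Q₀ = 0.2864 vs Keq = 9.1040e+05 ⇒ Q<K, forward
Step 1:
                    X           B
  I            0.1034     0.05534
  C           -0.1032      0.1032
  E        1.6619e-04      0.1586
  solve Keq expr → x = 0.05162; check Q = 9.1040e+05
Then add 0.02048 M of X.
Step 2:
                    X           B
  I           0.02065      0.1586
  C          -0.02046     0.02046
  E        1.8764e-04       0.179
  solve Keq expr → x = 0.01023; check Q = 9.1040e+05

Direction: forward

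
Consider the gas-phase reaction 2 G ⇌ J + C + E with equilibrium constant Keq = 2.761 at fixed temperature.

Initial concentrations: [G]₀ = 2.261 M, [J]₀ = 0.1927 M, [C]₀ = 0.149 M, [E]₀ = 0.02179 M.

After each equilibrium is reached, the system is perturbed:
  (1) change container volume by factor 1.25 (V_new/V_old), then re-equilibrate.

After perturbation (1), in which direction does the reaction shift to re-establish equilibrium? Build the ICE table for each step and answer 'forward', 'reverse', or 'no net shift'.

Q₀ = 1.2238e-04 vs Keq = 2.761 ⇒ Q<K, forward
Step 1:
                  G         J         C         E
  init        2.261    0.1927     0.149   0.02179
  Δ          -1.691    0.8457    0.8457    0.8457
  eq         0.5697     1.038    0.9947    0.8675
  solve Keq expr → x = 0.8457; check Q = 2.761
Then change container volume by factor 1.25 (V_new/V_old).
Step 2:
                  G         J         C         E
  init       0.4557    0.8307    0.7957     0.694
  Δ        -0.03437   0.01719   0.01719   0.01719
  eq         0.4214    0.8479    0.8129    0.7112
  solve Keq expr → x = 0.01719; check Q = 2.761

Direction: forward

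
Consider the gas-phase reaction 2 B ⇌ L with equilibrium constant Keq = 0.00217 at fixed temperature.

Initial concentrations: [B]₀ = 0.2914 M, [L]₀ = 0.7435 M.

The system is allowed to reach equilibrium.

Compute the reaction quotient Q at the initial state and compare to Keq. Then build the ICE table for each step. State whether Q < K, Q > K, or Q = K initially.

Q₀ = 8.756; Q > K (proceeds reverse)

Q₀ = 8.756 vs Keq = 0.00217 ⇒ Q>K, reverse
Step 1:
                   B          L
  I           0.2914     0.7435
  C            1.473    -0.7367
  E            1.765   0.006759
  solve Keq expr → x = -0.7367; check Q = 0.00217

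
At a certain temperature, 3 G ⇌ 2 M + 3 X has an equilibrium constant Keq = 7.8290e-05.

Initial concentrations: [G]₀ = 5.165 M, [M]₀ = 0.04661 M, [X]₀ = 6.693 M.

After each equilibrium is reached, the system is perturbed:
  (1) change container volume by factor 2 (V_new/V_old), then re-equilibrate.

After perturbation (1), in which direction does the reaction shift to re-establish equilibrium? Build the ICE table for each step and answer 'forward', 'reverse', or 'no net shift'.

Direction: forward

Q₀ = 0.004727 vs Keq = 7.8290e-05 ⇒ Q>K, reverse
Step 1:
                   G          M          X
  Initial      5.165    0.04661      6.693
  Change     0.06063   -0.04042   -0.06063
  Equil        5.226   0.006188      6.632
  solve Keq expr → x = -0.02021; check Q = 7.8290e-05
Then change container volume by factor 2 (V_new/V_old).
Step 2:
                   G          M          X
  Initial      2.613   0.003094      3.316
  Change   -0.004597   0.003065   0.004597
  Equil        2.608   0.006159      3.321
  solve Keq expr → x = 0.001532; check Q = 7.8290e-05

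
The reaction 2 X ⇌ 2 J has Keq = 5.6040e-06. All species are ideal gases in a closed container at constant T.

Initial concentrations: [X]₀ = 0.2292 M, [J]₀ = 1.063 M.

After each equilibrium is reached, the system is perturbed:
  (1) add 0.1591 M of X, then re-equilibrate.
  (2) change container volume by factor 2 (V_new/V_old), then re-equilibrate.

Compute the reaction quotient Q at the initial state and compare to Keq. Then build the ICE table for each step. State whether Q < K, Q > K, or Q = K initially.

Q₀ = 21.51; Q > K (proceeds reverse)

Q₀ = 21.51 vs Keq = 5.6040e-06 ⇒ Q>K, reverse
Step 1:
                   X          J
  I           0.2292      1.063
  C             1.06      -1.06
  E            1.289   0.003052
  solve Keq expr → x = -0.53; check Q = 5.6040e-06
Then add 0.1591 M of X.
Step 2:
                   X          J
  I            1.448   0.003052
  C       -3.7574e-04 3.7574e-04
  E            1.448   0.003428
  solve Keq expr → x = 1.8787e-04; check Q = 5.6040e-06
Then change container volume by factor 2 (V_new/V_old).
Step 3:
                   X          J
  I           0.7239   0.001714
  C                0          0
  E           0.7239   0.001714
  solve Keq expr → x = 0; check Q = 5.6040e-06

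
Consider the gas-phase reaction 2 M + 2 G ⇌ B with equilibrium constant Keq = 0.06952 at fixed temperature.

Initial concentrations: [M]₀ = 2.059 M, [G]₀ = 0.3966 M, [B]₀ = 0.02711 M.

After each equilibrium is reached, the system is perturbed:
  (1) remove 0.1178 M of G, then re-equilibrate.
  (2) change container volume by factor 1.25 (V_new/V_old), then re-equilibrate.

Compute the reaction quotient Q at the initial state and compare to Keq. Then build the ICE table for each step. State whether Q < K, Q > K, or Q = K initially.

Q₀ = 0.04065 vs Keq = 0.06952 ⇒ Q<K, forward
Step 1:
                    M           G           B
  I             2.059      0.3966     0.02711
  C          -0.02514    -0.02514     0.01257
  E             2.034      0.3715     0.03968
  solve Keq expr → x = 0.01257; check Q = 0.06952
Then remove 0.1178 M of G.
Step 2:
                    M           G           B
  I             2.034      0.2537     0.03968
  C           0.03123     0.03123    -0.01562
  E             2.065      0.2849     0.02406
  solve Keq expr → x = -0.01562; check Q = 0.06952
Then change container volume by factor 1.25 (V_new/V_old).
Step 3:
                    M           G           B
  I             1.652      0.2279     0.01925
  C           0.01558     0.01558   -0.007788
  E             1.668      0.2435     0.01146
  solve Keq expr → x = -0.007788; check Q = 0.06952

Q₀ = 0.04065; Q < K (proceeds forward)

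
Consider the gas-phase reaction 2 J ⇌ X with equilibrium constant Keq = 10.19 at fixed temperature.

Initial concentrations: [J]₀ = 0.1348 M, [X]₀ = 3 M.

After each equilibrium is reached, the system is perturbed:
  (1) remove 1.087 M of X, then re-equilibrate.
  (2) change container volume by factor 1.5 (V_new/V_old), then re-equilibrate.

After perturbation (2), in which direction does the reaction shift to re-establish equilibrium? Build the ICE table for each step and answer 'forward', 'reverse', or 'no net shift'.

Direction: reverse

Q₀ = 165.1 vs Keq = 10.19 ⇒ Q>K, reverse
Step 1:
                  J         X
  I          0.1348         3
  C          0.3899   -0.1949
  E          0.5247     2.805
  solve Keq expr → x = -0.1949; check Q = 10.19
Then remove 1.087 M of X.
Step 2:
                  J         X
  I          0.5247     1.718
  C         -0.1077   0.05384
  E           0.417     1.772
  solve Keq expr → x = 0.05384; check Q = 10.19
Then change container volume by factor 1.5 (V_new/V_old).
Step 3:
                  J         X
  I           0.278     1.181
  C         0.05825  -0.02913
  E          0.3363     1.152
  solve Keq expr → x = -0.02913; check Q = 10.19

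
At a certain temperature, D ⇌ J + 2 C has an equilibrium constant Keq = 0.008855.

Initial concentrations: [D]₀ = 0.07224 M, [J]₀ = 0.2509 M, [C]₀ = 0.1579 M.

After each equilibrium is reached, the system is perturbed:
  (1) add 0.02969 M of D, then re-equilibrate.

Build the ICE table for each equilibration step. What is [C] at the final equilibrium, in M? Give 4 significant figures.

[C]_eq = 0.07733 M

Q₀ = 0.08659 vs Keq = 0.008855 ⇒ Q>K, reverse
Step 1:
                   D          J          C
  Initial    0.07224     0.2509     0.1579
  Change     0.04374   -0.04374   -0.08749
  Equil        0.116     0.2072    0.07041
  solve Keq expr → x = -0.04374; check Q = 0.008855
Then add 0.02969 M of D.
Step 2:
                   D          J          C
  Initial     0.1457     0.2072    0.07041
  Change   -0.003457   0.003457   0.006915
  Equil       0.1422     0.2106    0.07733
  solve Keq expr → x = 0.003457; check Q = 0.008855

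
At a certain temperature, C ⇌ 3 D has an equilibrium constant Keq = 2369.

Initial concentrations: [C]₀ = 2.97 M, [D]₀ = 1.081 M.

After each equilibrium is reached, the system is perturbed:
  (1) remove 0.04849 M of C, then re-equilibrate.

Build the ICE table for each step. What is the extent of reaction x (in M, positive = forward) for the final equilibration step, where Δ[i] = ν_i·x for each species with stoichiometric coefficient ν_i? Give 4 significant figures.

x = -0.03709 M

Q₀ = 0.4253 vs Keq = 2369 ⇒ Q<K, forward
Step 1:
                    C           D
  init           2.97       1.081
  Δ            -2.657       7.971
  eq           0.3131       9.052
  solve Keq expr → x = 2.657; check Q = 2369
Then remove 0.04849 M of C.
Step 2:
                    C           D
  init         0.2646       9.052
  Δ           0.03709     -0.1113
  eq           0.3017       8.941
  solve Keq expr → x = -0.03709; check Q = 2369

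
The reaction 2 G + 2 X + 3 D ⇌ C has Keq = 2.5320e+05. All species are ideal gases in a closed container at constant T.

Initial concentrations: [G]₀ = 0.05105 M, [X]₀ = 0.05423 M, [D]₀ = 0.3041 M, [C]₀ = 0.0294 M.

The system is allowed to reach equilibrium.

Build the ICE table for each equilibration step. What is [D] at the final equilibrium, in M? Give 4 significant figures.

[D]_eq = 0.2958 M

Q₀ = 1.3640e+05 vs Keq = 2.5320e+05 ⇒ Q<K, forward
Step 1:
                    G           X           D           C
  Initial     0.05105     0.05423      0.3041      0.0294
  Change    -0.005541   -0.005541   -0.008312    0.002771
  Equil       0.04551     0.04869      0.2958     0.03217
  solve Keq expr → x = 0.002771; check Q = 2.5320e+05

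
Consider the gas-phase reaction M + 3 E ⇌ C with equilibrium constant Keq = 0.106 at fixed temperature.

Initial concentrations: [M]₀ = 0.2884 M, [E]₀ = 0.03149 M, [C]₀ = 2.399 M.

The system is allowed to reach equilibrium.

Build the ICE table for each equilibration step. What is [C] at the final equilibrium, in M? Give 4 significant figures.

[C]_eq = 1.606 M

Q₀ = 2.6639e+05 vs Keq = 0.106 ⇒ Q>K, reverse
Step 1:
                   M          E          C
  init        0.2884    0.03149      2.399
  Δ           0.7931      2.379    -0.7931
  eq           1.081      2.411      1.606
  solve Keq expr → x = -0.7931; check Q = 0.106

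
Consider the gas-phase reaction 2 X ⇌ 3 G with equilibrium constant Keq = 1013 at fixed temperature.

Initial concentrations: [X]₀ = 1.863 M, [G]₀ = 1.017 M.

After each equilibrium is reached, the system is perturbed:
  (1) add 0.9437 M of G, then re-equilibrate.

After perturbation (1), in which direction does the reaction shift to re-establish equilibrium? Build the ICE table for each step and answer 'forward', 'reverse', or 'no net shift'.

Direction: reverse

Q₀ = 0.3031 vs Keq = 1013 ⇒ Q<K, forward
Step 1:
                  X         G
  Initial     1.863     1.017
  Change     -1.657     2.486
  Equil       0.206     3.503
  solve Keq expr → x = 0.8285; check Q = 1013
Then add 0.9437 M of G.
Step 2:
                  X         G
  Initial     0.206     4.446
  Change    0.07718   -0.1158
  Equil      0.2831      4.33
  solve Keq expr → x = -0.03859; check Q = 1013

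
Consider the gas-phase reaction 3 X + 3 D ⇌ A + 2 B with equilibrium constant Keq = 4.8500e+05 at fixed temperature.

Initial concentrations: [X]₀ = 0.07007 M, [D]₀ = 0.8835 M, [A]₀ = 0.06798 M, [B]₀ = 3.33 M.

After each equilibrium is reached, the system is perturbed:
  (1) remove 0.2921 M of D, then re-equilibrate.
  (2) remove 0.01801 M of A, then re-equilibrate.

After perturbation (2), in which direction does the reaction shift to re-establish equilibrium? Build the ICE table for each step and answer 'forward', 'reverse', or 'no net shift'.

Direction: forward

Q₀ = 3177 vs Keq = 4.8500e+05 ⇒ Q<K, forward
Step 1:
                   X          D          A          B
  init       0.07007     0.8835    0.06798       3.33
  Δ         -0.05483   -0.05483    0.01828    0.03655
  eq         0.01524     0.8287    0.08626      3.367
  solve Keq expr → x = 0.01828; check Q = 4.8500e+05
Then remove 0.2921 M of D.
Step 2:
                   X          D          A          B
  init       0.01524     0.5366    0.08626      3.367
  Δ         0.007709   0.007709   -0.00257  -0.005139
  eq         0.02295     0.5443    0.08369      3.361
  solve Keq expr → x = -0.00257; check Q = 4.8500e+05
Then remove 0.01801 M of A.
Step 3:
                   X          D          A          B
  init       0.02295     0.5443    0.06568      3.361
  Δ        -0.001653  -0.001653 5.5094e-04   0.001102
  eq          0.0213     0.5426    0.06623      3.363
  solve Keq expr → x = 5.5094e-04; check Q = 4.8500e+05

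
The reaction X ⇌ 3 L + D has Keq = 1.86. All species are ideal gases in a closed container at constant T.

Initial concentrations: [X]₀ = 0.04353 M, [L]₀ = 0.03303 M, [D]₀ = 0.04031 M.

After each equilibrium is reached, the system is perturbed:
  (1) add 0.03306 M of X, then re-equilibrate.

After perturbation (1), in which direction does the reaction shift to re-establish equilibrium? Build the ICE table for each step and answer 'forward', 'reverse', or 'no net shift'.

Direction: forward

Q₀ = 3.3370e-05 vs Keq = 1.86 ⇒ Q<K, forward
Step 1:
                  X         L         D
  init      0.04353   0.03303   0.04031
  Δ        -0.04334      0.13   0.04334
  eq      1.9488e-04     0.163   0.08365
  solve Keq expr → x = 0.04334; check Q = 1.86
Then add 0.03306 M of X.
Step 2:
                  X         L         D
  init      0.03325     0.163   0.08365
  Δ        -0.03217    0.0965   0.03217
  eq       0.001088    0.2595    0.1158
  solve Keq expr → x = 0.03217; check Q = 1.86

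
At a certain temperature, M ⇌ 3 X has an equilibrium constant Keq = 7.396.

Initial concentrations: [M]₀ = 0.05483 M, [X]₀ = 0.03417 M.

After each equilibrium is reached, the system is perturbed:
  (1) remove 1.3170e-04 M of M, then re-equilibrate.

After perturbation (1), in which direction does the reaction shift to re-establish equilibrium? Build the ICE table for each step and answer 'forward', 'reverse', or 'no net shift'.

Direction: reverse

Q₀ = 7.2764e-04 vs Keq = 7.396 ⇒ Q<K, forward
Step 1:
                    M           X
  Initial     0.05483     0.03417
  Change     -0.05382      0.1615
  Equil      0.001012      0.1956
  solve Keq expr → x = 0.05382; check Q = 7.396
Then remove 1.3170e-04 M of M.
Step 2:
                    M           X
  Initial  8.8050e-04      0.1956
  Change   1.2585e-04 -3.7755e-04
  Equil      0.001006      0.1952
  solve Keq expr → x = -1.2585e-04; check Q = 7.396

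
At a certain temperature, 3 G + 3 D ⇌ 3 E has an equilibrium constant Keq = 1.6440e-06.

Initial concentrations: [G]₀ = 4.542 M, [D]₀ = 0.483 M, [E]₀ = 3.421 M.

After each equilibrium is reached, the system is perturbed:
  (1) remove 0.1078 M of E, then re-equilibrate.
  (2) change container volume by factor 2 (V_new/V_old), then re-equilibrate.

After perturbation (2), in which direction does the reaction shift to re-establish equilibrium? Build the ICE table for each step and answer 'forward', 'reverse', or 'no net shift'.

Direction: reverse

Q₀ = 3.792 vs Keq = 1.6440e-06 ⇒ Q>K, reverse
Step 1:
                  G         D         E
  init        4.542     0.483     3.421
  Δ           3.098     3.098    -3.098
  eq           7.64     3.581    0.3229
  solve Keq expr → x = -1.033; check Q = 1.6440e-06
Then remove 0.1078 M of E.
Step 2:
                  G         D         E
  init         7.64     3.581    0.2151
  Δ        -0.09529  -0.09529   0.09529
  eq          7.545     3.486    0.3104
  solve Keq expr → x = 0.03176; check Q = 1.6440e-06
Then change container volume by factor 2 (V_new/V_old).
Step 3:
                  G         D         E
  init        3.772     1.743    0.1552
  Δ          0.0728    0.0728   -0.0728
  eq          3.845     1.816    0.0824
  solve Keq expr → x = -0.02427; check Q = 1.6440e-06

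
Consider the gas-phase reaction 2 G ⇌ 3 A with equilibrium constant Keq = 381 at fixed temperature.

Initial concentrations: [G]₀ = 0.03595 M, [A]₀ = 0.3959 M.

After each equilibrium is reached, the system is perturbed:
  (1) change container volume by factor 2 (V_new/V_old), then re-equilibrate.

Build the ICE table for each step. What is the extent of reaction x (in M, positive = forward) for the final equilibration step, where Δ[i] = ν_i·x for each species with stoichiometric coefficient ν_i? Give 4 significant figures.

x = 9.9802e-04 M

Q₀ = 48.01 vs Keq = 381 ⇒ Q<K, forward
Step 1:
                   G          A
  Initial    0.03595     0.3959
  Change    -0.02159    0.03239
  Equil      0.01436     0.4283
  solve Keq expr → x = 0.0108; check Q = 381
Then change container volume by factor 2 (V_new/V_old).
Step 2:
                   G          A
  Initial    0.00718     0.2141
  Change   -0.001996   0.002994
  Equil     0.005184     0.2171
  solve Keq expr → x = 9.9802e-04; check Q = 381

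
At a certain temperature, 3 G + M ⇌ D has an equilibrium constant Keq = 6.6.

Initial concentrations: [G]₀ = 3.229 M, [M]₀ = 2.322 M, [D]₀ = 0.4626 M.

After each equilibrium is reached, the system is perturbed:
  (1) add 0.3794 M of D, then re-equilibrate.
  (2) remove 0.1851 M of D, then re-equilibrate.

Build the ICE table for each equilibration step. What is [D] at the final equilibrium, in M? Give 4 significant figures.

[D]_eq = 1.551 M

Q₀ = 0.005918 vs Keq = 6.6 ⇒ Q<K, forward
Step 1:
                    G           M           D
  I             3.229       2.322      0.4626
  C            -2.703     -0.9011      0.9011
  E            0.5258       1.421       1.364
  solve Keq expr → x = 0.9011; check Q = 6.6
Then add 0.3794 M of D.
Step 2:
                    G           M           D
  I            0.5258       1.421       1.743
  C           0.04149     0.01383    -0.01383
  E            0.5673       1.435       1.729
  solve Keq expr → x = -0.01383; check Q = 6.6
Then remove 0.1851 M of D.
Step 3:
                    G           M           D
  I            0.5673       1.435       1.544
  C          -0.01942   -0.006475    0.006475
  E            0.5479       1.428       1.551
  solve Keq expr → x = 0.006475; check Q = 6.6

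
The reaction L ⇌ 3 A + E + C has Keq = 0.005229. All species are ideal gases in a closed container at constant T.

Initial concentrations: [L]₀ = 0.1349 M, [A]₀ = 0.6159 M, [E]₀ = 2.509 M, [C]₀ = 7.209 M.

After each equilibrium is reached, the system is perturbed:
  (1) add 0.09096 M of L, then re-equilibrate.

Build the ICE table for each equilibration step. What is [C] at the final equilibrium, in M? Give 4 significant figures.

Q₀ = 31.33 vs Keq = 0.005229 ⇒ Q>K, reverse
Step 1:
                    L           A           E           C
  init         0.1349      0.6159       2.509       7.209
  Δ            0.1896     -0.5688     -0.1896     -0.1896
  eq           0.3245     0.04706       2.319       7.019
  solve Keq expr → x = -0.1896; check Q = 0.005229
Then add 0.09096 M of L.
Step 2:
                    L           A           E           C
  init         0.4155     0.04706       2.319       7.019
  Δ         -0.001324    0.003973    0.001324    0.001324
  eq           0.4141     0.05103       2.321       7.021
  solve Keq expr → x = 0.001324; check Q = 0.005229

[C]_eq = 7.021 M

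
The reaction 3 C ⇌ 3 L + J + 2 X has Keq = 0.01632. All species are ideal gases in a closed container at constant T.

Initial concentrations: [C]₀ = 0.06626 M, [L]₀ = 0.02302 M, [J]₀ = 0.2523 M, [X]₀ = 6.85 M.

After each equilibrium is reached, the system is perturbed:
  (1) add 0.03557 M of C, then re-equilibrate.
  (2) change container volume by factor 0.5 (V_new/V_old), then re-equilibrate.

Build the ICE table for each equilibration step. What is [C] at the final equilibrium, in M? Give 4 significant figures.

Q₀ = 0.4964 vs Keq = 0.01632 ⇒ Q>K, reverse
Step 1:
                   C          L          J          X
  I          0.06626    0.02302     0.2523       6.85
  C          0.01402   -0.01402  -0.004674  -0.009347
  E          0.08028   0.008999     0.2476      6.841
  solve Keq expr → x = -0.004674; check Q = 0.01632
Then add 0.03557 M of C.
Step 2:
                   C          L          J          X
  I           0.1159   0.008999     0.2476      6.841
  C        -0.003565   0.003565   0.001188   0.002376
  E           0.1123    0.01256     0.2488      6.843
  solve Keq expr → x = 0.001188; check Q = 0.01632
Then change container volume by factor 0.5 (V_new/V_old).
Step 3:
                   C          L          J          X
  I           0.2246    0.02513     0.4976      13.69
  C          0.01186   -0.01186  -0.003953  -0.007906
  E           0.2364    0.01327     0.4937      13.68
  solve Keq expr → x = -0.003953; check Q = 0.01632

[C]_eq = 0.2364 M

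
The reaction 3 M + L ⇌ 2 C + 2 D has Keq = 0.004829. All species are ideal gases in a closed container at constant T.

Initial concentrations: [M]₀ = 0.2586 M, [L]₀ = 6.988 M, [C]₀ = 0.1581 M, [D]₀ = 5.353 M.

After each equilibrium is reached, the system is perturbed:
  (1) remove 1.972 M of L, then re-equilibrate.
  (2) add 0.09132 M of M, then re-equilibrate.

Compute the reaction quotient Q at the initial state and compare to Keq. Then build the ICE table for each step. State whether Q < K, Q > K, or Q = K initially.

Q₀ = 5.927 vs Keq = 0.004829 ⇒ Q>K, reverse
Step 1:
                  M         L         C         D
  Initial    0.2586     6.988    0.1581     5.353
  Change     0.2196   0.07319   -0.1464   -0.1464
  Equil      0.4782     7.061   0.01173     5.207
  solve Keq expr → x = -0.07319; check Q = 0.004829
Then remove 1.972 M of L.
Step 2:
                  M         L         C         D
  Initial    0.4782     5.089   0.01173     5.207
  Change   0.002532 8.4398e-04 -0.001688 -0.001688
  Equil      0.4807      5.09   0.01004     5.205
  solve Keq expr → x = -8.4398e-04; check Q = 0.004829
Then add 0.09132 M of M.
Step 3:
                  M         L         C         D
  Initial     0.572      5.09   0.01004     5.205
  Change  -0.004258 -0.001419  0.002838  0.002838
  Equil      0.5678     5.089   0.01288     5.208
  solve Keq expr → x = 0.001419; check Q = 0.004829

Q₀ = 5.927; Q > K (proceeds reverse)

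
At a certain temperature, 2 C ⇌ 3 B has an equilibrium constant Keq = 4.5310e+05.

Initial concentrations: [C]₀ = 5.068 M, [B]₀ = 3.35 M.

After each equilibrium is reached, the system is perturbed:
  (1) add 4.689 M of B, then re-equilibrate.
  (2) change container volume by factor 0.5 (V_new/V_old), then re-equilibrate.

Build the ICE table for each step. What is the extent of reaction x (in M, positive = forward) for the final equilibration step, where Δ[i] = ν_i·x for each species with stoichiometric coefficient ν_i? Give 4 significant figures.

x = -0.03688 M

Q₀ = 1.464 vs Keq = 4.5310e+05 ⇒ Q<K, forward
Step 1:
                   C          B
  Initial      5.068       3.35
  Change      -5.015      7.522
  Equil      0.05326      10.87
  solve Keq expr → x = 2.507; check Q = 4.5310e+05
Then add 4.689 M of B.
Step 2:
                   C          B
  Initial    0.05326      15.56
  Change     0.03744   -0.05617
  Equil       0.0907       15.5
  solve Keq expr → x = -0.01872; check Q = 4.5310e+05
Then change container volume by factor 0.5 (V_new/V_old).
Step 3:
                   C          B
  Initial     0.1814      31.01
  Change     0.07377    -0.1107
  Equil       0.2552       30.9
  solve Keq expr → x = -0.03688; check Q = 4.5310e+05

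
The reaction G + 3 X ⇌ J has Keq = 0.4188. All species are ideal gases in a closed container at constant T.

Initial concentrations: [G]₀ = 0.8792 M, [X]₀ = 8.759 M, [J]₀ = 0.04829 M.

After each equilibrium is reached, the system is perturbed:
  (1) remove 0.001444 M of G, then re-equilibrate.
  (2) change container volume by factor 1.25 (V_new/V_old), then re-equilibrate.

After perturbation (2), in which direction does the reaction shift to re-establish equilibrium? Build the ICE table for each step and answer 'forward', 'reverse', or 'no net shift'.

Q₀ = 8.1735e-05 vs Keq = 0.4188 ⇒ Q<K, forward
Step 1:
                  G         X         J
  I          0.8792     8.759   0.04829
  C         -0.8698    -2.609    0.8698
  E        0.009426      6.15    0.9181
  solve Keq expr → x = 0.8698; check Q = 0.4188
Then remove 0.001444 M of G.
Step 2:
                  G         X         J
  I        0.007982      6.15    0.9181
  C         0.00141   0.00423  -0.00141
  E        0.009392     6.154    0.9167
  solve Keq expr → x = -0.00141; check Q = 0.4188
Then change container volume by factor 1.25 (V_new/V_old).
Step 3:
                  G         X         J
  I        0.007513     4.923    0.7333
  C        0.006844   0.02053 -0.006844
  E         0.01436     4.944    0.7265
  solve Keq expr → x = -0.006844; check Q = 0.4188

Direction: reverse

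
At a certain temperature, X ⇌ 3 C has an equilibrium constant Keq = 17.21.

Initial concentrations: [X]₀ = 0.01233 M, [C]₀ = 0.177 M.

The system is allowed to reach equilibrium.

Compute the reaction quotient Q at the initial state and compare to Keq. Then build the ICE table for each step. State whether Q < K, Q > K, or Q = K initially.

Q₀ = 0.4497; Q < K (proceeds forward)

Q₀ = 0.4497 vs Keq = 17.21 ⇒ Q<K, forward
Step 1:
                   X          C
  I          0.01233      0.177
  C         -0.01177    0.03532
  E       5.5616e-04     0.2123
  solve Keq expr → x = 0.01177; check Q = 17.21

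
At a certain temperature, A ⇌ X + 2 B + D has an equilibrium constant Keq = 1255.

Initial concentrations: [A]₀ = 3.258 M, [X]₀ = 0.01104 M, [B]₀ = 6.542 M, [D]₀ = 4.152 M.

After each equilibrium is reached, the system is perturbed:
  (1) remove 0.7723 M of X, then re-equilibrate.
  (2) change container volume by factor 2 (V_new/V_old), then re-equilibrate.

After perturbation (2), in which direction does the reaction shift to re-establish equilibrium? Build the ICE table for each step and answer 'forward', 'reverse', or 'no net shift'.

Direction: forward

Q₀ = 0.6021 vs Keq = 1255 ⇒ Q<K, forward
Step 1:
                   A          X          B          D
  Initial      3.258    0.01104      6.542      4.152
  Change      -2.075      2.075       4.15      2.075
  Equil        1.183      2.086      10.69      6.227
  solve Keq expr → x = 2.075; check Q = 1255
Then remove 0.7723 M of X.
Step 2:
                   A          X          B          D
  Initial      1.183      1.314      10.69      6.227
  Change     -0.2139     0.2139     0.4277     0.2139
  Equil       0.9693      1.527      11.12      6.441
  solve Keq expr → x = 0.2139; check Q = 1255
Then change container volume by factor 2 (V_new/V_old).
Step 3:
                   A          X          B          D
  Initial     0.4846     0.7637       5.56       3.22
  Change     -0.3585     0.3585     0.7171     0.3585
  Equil       0.1261      1.122      6.277      3.579
  solve Keq expr → x = 0.3585; check Q = 1255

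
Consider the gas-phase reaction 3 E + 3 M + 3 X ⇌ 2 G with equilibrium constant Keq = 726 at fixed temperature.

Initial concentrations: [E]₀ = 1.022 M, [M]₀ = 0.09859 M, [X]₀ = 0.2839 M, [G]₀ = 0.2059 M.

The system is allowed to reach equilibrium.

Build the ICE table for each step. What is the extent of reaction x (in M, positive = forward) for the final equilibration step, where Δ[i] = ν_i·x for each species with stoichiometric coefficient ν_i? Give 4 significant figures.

Q₀ = 1811 vs Keq = 726 ⇒ Q>K, reverse
Step 1:
                   E          M          X          G
  I            1.022    0.09859     0.2839     0.2059
  C           0.0192     0.0192     0.0192    -0.0128
  E            1.041     0.1178     0.3031     0.1931
  solve Keq expr → x = -0.006399; check Q = 726

x = -0.006399 M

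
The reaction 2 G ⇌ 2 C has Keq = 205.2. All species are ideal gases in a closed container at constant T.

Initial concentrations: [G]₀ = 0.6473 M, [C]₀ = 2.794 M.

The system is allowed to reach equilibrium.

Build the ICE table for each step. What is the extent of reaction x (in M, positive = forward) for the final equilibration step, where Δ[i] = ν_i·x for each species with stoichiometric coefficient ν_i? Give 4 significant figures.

x = 0.2114 M

Q₀ = 18.63 vs Keq = 205.2 ⇒ Q<K, forward
Step 1:
                  G         C
  Initial    0.6473     2.794
  Change    -0.4227    0.4227
  Equil      0.2246     3.217
  solve Keq expr → x = 0.2114; check Q = 205.2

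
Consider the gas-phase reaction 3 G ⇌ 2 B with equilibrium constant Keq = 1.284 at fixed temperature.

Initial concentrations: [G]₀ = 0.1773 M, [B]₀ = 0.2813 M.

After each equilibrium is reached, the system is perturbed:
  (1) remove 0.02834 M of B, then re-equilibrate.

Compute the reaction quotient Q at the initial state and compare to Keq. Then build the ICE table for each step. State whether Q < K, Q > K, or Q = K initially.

Q₀ = 14.2 vs Keq = 1.284 ⇒ Q>K, reverse
Step 1:
                   G          B
  Initial     0.1773     0.2813
  Change       0.131   -0.08733
  Equil       0.3083      0.194
  solve Keq expr → x = -0.04367; check Q = 1.284
Then remove 0.02834 M of B.
Step 2:
                   G          B
  Initial     0.3083     0.1656
  Change    -0.01775    0.01183
  Equil       0.2905     0.1775
  solve Keq expr → x = 0.005916; check Q = 1.284

Q₀ = 14.2; Q > K (proceeds reverse)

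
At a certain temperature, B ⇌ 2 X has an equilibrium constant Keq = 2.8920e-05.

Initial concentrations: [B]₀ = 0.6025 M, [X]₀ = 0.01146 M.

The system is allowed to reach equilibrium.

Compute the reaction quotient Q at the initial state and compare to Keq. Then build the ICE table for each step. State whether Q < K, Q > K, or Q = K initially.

Q₀ = 2.1798e-04; Q > K (proceeds reverse)

Q₀ = 2.1798e-04 vs Keq = 2.8920e-05 ⇒ Q>K, reverse
Step 1:
                    B           X
  I            0.6025     0.01146
  C          0.003637   -0.007273
  E            0.6061    0.004187
  solve Keq expr → x = -0.003637; check Q = 2.8920e-05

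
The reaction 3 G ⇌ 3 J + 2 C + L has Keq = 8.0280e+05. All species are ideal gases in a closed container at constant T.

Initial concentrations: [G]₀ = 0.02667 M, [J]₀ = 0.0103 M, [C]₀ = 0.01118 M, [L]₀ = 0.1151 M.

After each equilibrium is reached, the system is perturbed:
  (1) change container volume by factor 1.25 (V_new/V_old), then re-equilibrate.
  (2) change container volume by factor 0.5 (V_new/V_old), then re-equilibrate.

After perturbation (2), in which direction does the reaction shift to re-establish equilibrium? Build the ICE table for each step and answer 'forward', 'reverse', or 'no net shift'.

Q₀ = 8.2871e-07 vs Keq = 8.0280e+05 ⇒ Q<K, forward
Step 1:
                   G          J          C          L
  init       0.02667     0.0103    0.01118     0.1151
  Δ         -0.02665    0.02665    0.01777   0.008884
  eq      1.8691e-05    0.03695    0.02895      0.124
  solve Keq expr → x = 0.008884; check Q = 8.0280e+05
Then change container volume by factor 1.25 (V_new/V_old).
Step 2:
                   G          J          C          L
  init    1.4952e-05    0.02956    0.02316    0.09919
  Δ       -2.9885e-06 2.9885e-06 1.9924e-06 9.9618e-07
  eq      1.1964e-05    0.02956    0.02316    0.09919
  solve Keq expr → x = 9.9618e-07; check Q = 8.0280e+05
Then change container volume by factor 0.5 (V_new/V_old).
Step 3:
                   G          J          C          L
  init    2.3928e-05    0.05913    0.04632     0.1984
  Δ       2.3897e-05 -2.3897e-05 -1.5931e-05 -7.9656e-06
  eq      4.7825e-05     0.0591     0.0463     0.1984
  solve Keq expr → x = -7.9656e-06; check Q = 8.0280e+05

Direction: reverse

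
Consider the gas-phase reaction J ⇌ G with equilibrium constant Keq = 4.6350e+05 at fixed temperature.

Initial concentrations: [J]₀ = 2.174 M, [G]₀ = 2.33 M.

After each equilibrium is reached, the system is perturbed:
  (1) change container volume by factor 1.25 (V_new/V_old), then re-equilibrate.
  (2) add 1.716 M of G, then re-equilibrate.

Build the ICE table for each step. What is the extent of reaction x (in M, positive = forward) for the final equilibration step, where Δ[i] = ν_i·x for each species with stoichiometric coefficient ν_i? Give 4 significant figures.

x = -3.7023e-06 M

Q₀ = 1.072 vs Keq = 4.6350e+05 ⇒ Q<K, forward
Step 1:
                    J           G
  init          2.174        2.33
  Δ            -2.174       2.174
  eq       9.7173e-06       4.504
  solve Keq expr → x = 2.174; check Q = 4.6350e+05
Then change container volume by factor 1.25 (V_new/V_old).
Step 2:
                    J           G
  init     7.7739e-06       3.603
  Δ                 0           0
  eq       7.7739e-06       3.603
  solve Keq expr → x = 0; check Q = 4.6350e+05
Then add 1.716 M of G.
Step 3:
                    J           G
  init     7.7739e-06       5.319
  Δ        3.7023e-06 -3.7023e-06
  eq       1.1476e-05       5.319
  solve Keq expr → x = -3.7023e-06; check Q = 4.6350e+05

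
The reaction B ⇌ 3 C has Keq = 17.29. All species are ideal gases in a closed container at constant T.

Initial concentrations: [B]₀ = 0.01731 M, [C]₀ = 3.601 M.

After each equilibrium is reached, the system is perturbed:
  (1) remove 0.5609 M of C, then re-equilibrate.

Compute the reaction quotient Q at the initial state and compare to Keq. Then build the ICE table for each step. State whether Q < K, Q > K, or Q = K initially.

Q₀ = 2698 vs Keq = 17.29 ⇒ Q>K, reverse
Step 1:
                   B          C
  init       0.01731      3.601
  Δ           0.5058     -1.517
  eq          0.5231      2.084
  solve Keq expr → x = -0.5058; check Q = 17.29
Then remove 0.5609 M of C.
Step 2:
                   B          C
  init        0.5231      1.523
  Δ           -0.126      0.378
  eq          0.3971      1.901
  solve Keq expr → x = 0.126; check Q = 17.29

Q₀ = 2698; Q > K (proceeds reverse)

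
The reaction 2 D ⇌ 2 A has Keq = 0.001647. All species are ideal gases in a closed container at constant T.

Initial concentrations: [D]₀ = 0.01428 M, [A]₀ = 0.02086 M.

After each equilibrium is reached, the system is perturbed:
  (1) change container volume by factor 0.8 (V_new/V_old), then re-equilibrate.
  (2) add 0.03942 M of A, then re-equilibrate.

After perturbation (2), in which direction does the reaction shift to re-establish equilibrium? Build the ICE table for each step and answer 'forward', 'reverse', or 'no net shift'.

Direction: reverse

Q₀ = 2.134 vs Keq = 0.001647 ⇒ Q>K, reverse
Step 1:
                  D         A
  init      0.01428   0.02086
  Δ         0.01949  -0.01949
  eq        0.03377   0.00137
  solve Keq expr → x = -0.009745; check Q = 0.001647
Then change container volume by factor 0.8 (V_new/V_old).
Step 2:
                  D         A
  init      0.04221  0.001713
  Δ               0         0
  eq        0.04221  0.001713
  solve Keq expr → x = 0; check Q = 0.001647
Then add 0.03942 M of A.
Step 3:
                  D         A
  init      0.04221   0.04113
  Δ         0.03788  -0.03788
  eq        0.08009   0.00325
  solve Keq expr → x = -0.01894; check Q = 0.001647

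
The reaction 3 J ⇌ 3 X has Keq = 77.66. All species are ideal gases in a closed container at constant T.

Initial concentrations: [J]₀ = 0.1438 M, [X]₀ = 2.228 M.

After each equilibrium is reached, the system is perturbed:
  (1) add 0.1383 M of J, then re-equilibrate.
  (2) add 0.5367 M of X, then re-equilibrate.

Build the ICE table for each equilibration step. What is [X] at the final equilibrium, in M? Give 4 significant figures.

Q₀ = 3719 vs Keq = 77.66 ⇒ Q>K, reverse
Step 1:
                    J           X
  Initial      0.1438       2.228
  Change       0.3066     -0.3066
  Equil        0.4504       1.921
  solve Keq expr → x = -0.1022; check Q = 77.66
Then add 0.1383 M of J.
Step 2:
                    J           X
  Initial      0.5887       1.921
  Change       -0.112       0.112
  Equil        0.4766       2.033
  solve Keq expr → x = 0.03735; check Q = 77.66
Then add 0.5367 M of X.
Step 3:
                    J           X
  Initial      0.4766        2.57
  Change       0.1019     -0.1019
  Equil        0.5785       2.468
  solve Keq expr → x = -0.03397; check Q = 77.66

[X]_eq = 2.468 M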